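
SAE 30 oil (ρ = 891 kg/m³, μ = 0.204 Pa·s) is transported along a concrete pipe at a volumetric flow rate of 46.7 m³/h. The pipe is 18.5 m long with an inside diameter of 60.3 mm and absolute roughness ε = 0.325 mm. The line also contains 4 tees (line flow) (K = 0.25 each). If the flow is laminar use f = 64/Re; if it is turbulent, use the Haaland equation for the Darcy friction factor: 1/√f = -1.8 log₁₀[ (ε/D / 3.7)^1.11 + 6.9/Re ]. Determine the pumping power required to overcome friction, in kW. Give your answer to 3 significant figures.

Q = 46.7 m³/h = 46.7/3600 = 0.01297 m³/s.
Cross-sectional area A = πD²/4 = π(0.0603)²/4 = 0.002856 m²; mean velocity V = Q/A = 0.01297/0.002856 = 4.542 m/s.
Reynolds number Re = ρVD/μ = 891 · 4.542 · 0.0603 / 0.204 = 1196.
Re < 2300 → laminar flow, so f = 64/Re = 64/1196 = 0.0535 (the turbulent correlation is not needed).
Total minor-loss coefficient ΣK = 4·0.25 = 1.
ΔP = [f·L/D + ΣK]·(ρV²/2) = [0.0535·18.5/0.0603 + 1]·(891·4.542²/2) = [16.41 + 1]·9192 = 1.601e+05 Pa.
Pumping power P = QΔP = 0.01297·1.601e+05 = 2076 W = 2.08 kW.

P ≈ 2.08 kW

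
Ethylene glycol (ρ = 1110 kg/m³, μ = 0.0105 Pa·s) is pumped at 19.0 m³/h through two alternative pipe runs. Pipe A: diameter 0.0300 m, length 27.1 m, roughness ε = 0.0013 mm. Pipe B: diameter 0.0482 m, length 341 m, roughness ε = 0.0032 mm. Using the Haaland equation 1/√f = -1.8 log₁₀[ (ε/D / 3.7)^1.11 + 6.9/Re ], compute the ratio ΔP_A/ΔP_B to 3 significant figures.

ΔP_A/ΔP_B ≈ 0.754

Pipe A: V = Q/A = 0.005278/0.0007069 = 7.467 m/s; Re = 2.368e+04; ε/D = 4.33e-05; Haaland → f = 0.02476; ΔP_A = f(L/D)(ρV²/2) = 6.921e+05 Pa.
Pipe B: V = Q/A = 0.005278/0.001825 = 2.892 m/s; Re = 1.474e+04; ε/D = 6.64e-05; Haaland → f = 0.02792; ΔP_B = f(L/D)(ρV²/2) = 9.173e+05 Pa.
ΔP_A/ΔP_B = 6.921e+05/9.173e+05 = 0.754.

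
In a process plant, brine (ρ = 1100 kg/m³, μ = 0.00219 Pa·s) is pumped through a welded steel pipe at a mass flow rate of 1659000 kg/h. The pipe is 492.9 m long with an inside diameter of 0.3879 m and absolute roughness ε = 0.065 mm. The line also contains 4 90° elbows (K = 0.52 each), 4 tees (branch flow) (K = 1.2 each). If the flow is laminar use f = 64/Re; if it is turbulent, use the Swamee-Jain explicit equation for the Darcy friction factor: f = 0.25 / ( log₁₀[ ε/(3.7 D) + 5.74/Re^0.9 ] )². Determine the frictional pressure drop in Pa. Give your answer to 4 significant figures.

ṁ = 1659000 kg/h = 1659000/3600 = 460.8 kg/s.
A = πD²/4 = π(0.3879)²/4 = 0.1182 m²; mean velocity V = ṁ/(ρA) = 460.8/(1100 · 0.1182) = 3.545 m/s.
Reynolds number Re = ρVD/μ = 1100 · 3.545 · 0.3879 / 0.00219 = 6.907e+05.
Re > 4000 → turbulent. Relative roughness ε/D = 6.5e-05/0.3879 = 0.000168. Swamee-Jain: f = 0.25/(log₁₀[0.000168/3.7 + 5.74/6.907e+05^0.9])² = 0.25/(log₁₀[4.53e-05 + 3.19e-05])² = 0.25/(-4.113)² = 0.01478.
Total minor-loss coefficient ΣK = 4·0.52 + 4·1.2 = 6.88.
ΔP = [f·L/D + ΣK]·(ρV²/2) = [0.01478·492.9/0.3879 + 6.88]·(1100·3.545²/2) = [18.78 + 6.88]·6912 = 1.774e+05 Pa.

ΔP ≈ 177400 Pa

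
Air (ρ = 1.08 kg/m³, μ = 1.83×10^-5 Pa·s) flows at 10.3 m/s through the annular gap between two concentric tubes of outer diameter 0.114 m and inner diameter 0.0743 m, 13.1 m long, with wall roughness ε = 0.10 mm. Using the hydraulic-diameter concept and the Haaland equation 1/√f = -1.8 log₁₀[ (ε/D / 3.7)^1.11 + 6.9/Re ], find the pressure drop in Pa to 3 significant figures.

Hydraulic diameter D_h = 4A/P = D_o - D_i = 0.114 - 0.0743 = 0.0397 m.
Re = ρVD_h/μ = 1.08·10.3·0.0397/1.83e-05 = 2.413e+04.
ε/D_h = 0.0001/0.0397 = 0.00252; Haaland gives 1/√f = -1.8 log₁₀[0.000305+0.000286] = 5.811, so f = 0.02961.
ΔP = f(L/D_h)(ρV²/2) = 0.02961·13.1/0.0397·57.29 = 559.8 Pa.

ΔP ≈ 560 Pa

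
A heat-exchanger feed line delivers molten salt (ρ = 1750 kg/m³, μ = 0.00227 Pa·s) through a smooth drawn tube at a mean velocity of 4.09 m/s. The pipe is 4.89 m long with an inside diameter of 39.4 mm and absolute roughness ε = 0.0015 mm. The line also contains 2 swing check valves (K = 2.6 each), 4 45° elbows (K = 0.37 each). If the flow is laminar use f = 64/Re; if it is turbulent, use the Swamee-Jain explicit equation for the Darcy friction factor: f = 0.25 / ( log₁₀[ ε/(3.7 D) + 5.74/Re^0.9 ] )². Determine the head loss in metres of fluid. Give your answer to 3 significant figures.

h_f ≈ 7.53 m

Reynolds number Re = ρVD/μ = 1750 · 4.09 · 0.0394 / 0.00227 = 1.242e+05.
Re > 4000 → turbulent. Relative roughness ε/D = 1.5e-06/0.0394 = 3.81e-05. Swamee-Jain: f = 0.25/(log₁₀[3.81e-05/3.7 + 5.74/1.242e+05^0.9])² = 0.25/(log₁₀[1.03e-05 + 0.000149])² = 0.25/(-3.797)² = 0.01734.
Total minor-loss coefficient ΣK = 2·2.6 + 4·0.37 = 6.68.
ΔP = [f·L/D + ΣK]·(ρV²/2) = [0.01734·4.89/0.0394 + 6.68]·(1750·4.09²/2) = [2.152 + 6.68]·1.464e+04 = 1.293e+05 Pa.
Head loss h_f = ΔP/(ρg) = 1.293e+05/(1750·9.81) = 7.53 m.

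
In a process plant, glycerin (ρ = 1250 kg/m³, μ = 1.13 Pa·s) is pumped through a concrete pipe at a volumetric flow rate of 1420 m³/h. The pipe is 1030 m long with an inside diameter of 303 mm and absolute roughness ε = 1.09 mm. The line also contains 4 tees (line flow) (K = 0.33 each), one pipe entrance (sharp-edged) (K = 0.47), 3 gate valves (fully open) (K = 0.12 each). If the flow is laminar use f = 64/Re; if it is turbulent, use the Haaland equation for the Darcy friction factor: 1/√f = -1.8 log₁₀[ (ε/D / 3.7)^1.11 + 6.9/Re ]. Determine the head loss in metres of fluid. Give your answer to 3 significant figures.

h_f ≈ 184 m

Q = 1420 m³/h = 1420/3600 = 0.3944 m³/s.
Cross-sectional area A = πD²/4 = π(0.303)²/4 = 0.07211 m²; mean velocity V = Q/A = 0.3944/0.07211 = 5.47 m/s.
Reynolds number Re = ρVD/μ = 1250 · 5.47 · 0.303 / 1.13 = 1834.
Re < 2300 → laminar flow, so f = 64/Re = 64/1834 = 0.03491 (the turbulent correlation is not needed).
Total minor-loss coefficient ΣK = 4·0.33 + 1·0.47 + 3·0.12 = 2.15.
ΔP = [f·L/D + ΣK]·(ρV²/2) = [0.03491·1030/0.303 + 2.15]·(1250·5.47²/2) = [118.7 + 2.15]·1.87e+04 = 2.259e+06 Pa.
Head loss h_f = ΔP/(ρg) = 2.259e+06/(1250·9.81) = 184 m.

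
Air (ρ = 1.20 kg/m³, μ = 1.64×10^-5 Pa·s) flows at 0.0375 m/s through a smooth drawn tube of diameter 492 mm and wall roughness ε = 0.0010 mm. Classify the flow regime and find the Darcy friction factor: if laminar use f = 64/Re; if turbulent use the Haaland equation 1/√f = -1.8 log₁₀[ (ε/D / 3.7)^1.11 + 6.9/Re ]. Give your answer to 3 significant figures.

f ≈ 0.0474

Re = ρVD/μ = 1.2·0.0375·0.492/1.64e-05 = 1350.
Re < 2300 → laminar, so f = 64/Re = 0.04741 (roughness is irrelevant in laminar flow).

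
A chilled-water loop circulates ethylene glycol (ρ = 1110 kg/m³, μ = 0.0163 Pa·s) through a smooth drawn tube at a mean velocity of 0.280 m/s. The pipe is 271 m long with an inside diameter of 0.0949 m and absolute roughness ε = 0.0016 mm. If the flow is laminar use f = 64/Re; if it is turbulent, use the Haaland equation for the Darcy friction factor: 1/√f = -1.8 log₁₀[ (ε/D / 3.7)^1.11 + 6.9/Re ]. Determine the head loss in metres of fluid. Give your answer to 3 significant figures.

h_f ≈ 0.404 m

Reynolds number Re = ρVD/μ = 1110 · 0.28 · 0.0949 / 0.0163 = 1810.
Re < 2300 → laminar flow, so f = 64/Re = 64/1810 = 0.03537 (the turbulent correlation is not needed).
Darcy-Weisbach: ΔP = f(L/D)(ρV²/2) = 0.03537·(271/0.0949)·(1110·0.28²/2) = 0.03537·2856·43.51 = 4395 Pa.
Head loss h_f = ΔP/(ρg) = 4395/(1110·9.81) = 0.404 m.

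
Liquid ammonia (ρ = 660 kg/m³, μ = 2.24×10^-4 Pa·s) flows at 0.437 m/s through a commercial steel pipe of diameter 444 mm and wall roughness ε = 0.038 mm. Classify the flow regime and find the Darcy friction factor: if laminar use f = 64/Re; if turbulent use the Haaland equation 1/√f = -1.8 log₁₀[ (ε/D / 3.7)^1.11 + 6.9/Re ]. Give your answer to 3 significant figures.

Re = ρVD/μ = 660·0.437·0.444/0.000224 = 5.717e+05.
Re > 4000 → turbulent. ε/D = 3.8e-05/0.444 = 8.56e-05; Haaland: 1/√f = -1.8 log₁₀[7.15e-06 + 1.21e-05] = 8.489, so f = 0.01388.

f ≈ 0.0139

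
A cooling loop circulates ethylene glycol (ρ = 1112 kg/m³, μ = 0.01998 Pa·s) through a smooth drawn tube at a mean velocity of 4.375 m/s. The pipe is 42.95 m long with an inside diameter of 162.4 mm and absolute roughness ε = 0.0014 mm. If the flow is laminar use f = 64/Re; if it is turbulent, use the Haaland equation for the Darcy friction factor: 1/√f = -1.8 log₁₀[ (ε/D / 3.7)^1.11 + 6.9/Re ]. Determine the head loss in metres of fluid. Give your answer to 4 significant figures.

h_f ≈ 5.642 m

Reynolds number Re = ρVD/μ = 1112 · 4.375 · 0.1624 / 0.02 = 3.954e+04.
Re > 4000 → turbulent. Relative roughness ε/D = 1.4e-06/0.1624 = 8.62e-06. Haaland: 1/√f = -1.8 log₁₀[(8.62e-06/3.7)^1.11 + 6.9/3.954e+04] = -1.8 log₁₀[5.59e-07 + 0.000174] = 6.762, so f = 0.02187.
Darcy-Weisbach: ΔP = f(L/D)(ρV²/2) = 0.02187·(42.95/0.1624)·(1112·4.375²/2) = 0.02187·264.5·1.064e+04 = 6.155e+04 Pa.
Head loss h_f = ΔP/(ρg) = 6.155e+04/(1112·9.81) = 5.642 m.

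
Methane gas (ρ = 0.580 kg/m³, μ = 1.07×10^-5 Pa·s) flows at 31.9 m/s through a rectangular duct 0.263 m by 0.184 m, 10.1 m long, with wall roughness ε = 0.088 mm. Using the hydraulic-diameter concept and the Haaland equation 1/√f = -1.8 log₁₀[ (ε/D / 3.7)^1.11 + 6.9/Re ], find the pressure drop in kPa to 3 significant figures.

Hydraulic diameter D_h = 4A/P = 4·(0.263·0.184)/(2·(0.263+0.184)) = 0.1936/0.894 = 0.2165 m.
Re = ρVD_h/μ = 0.58·31.9·0.2165/1.07e-05 = 3.744e+05.
ε/D_h = 8.8e-05/0.2165 = 0.000406; Haaland gives 1/√f = -1.8 log₁₀[4.03e-05+1.84e-05] = 7.616, so f = 0.01724.
ΔP = f(L/D_h)(ρV²/2) = 0.01724·10.1/0.2165·295.1 = 237.3 Pa.
ΔP = 0.237 kPa.

ΔP ≈ 0.237 kPa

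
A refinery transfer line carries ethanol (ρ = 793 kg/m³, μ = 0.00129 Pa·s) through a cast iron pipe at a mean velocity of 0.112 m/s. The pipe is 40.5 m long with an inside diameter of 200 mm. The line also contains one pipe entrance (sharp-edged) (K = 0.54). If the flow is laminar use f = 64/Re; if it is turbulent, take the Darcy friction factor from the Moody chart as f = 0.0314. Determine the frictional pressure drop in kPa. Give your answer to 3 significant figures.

Reynolds number Re = ρVD/μ = 793 · 0.112 · 0.2 / 0.00129 = 1.377e+04.
Re > 4000 → turbulent; use the Moody-chart value f = 0.0314.
Total minor-loss coefficient ΣK = 1·0.54 = 0.54.
ΔP = [f·L/D + ΣK]·(ρV²/2) = [0.0314·40.5/0.2 + 0.54]·(793·0.112²/2) = [6.358 + 0.54]·4.974 = 34.31 Pa.
ΔP = 34.31 Pa = 0.0343 kPa.

ΔP ≈ 0.0343 kPa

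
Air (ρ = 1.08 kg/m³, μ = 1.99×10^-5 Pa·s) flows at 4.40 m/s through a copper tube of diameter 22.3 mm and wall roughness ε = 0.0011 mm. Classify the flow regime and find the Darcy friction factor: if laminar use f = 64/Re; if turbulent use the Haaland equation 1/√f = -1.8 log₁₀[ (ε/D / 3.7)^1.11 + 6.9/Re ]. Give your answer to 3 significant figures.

Re = ρVD/μ = 1.08·4.4·0.0223/1.99e-05 = 5325.
Re > 4000 → turbulent. ε/D = 1.1e-06/0.0223 = 4.93e-05; Haaland: 1/√f = -1.8 log₁₀[3.88e-06 + 0.0013] = 5.195, so f = 0.03705.

f ≈ 0.0371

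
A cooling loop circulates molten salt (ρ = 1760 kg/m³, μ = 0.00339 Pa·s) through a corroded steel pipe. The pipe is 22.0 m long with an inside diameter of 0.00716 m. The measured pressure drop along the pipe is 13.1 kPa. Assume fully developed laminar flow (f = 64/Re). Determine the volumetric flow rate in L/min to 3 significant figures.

For laminar flow, f = 64/Re with Re = ρVD/μ, so Darcy-Weisbach reduces to ΔP = 32μLV/D². Solving for V: V = ΔP·D²/(32μL) = 1.31e+04·(0.00716)²/(32·0.00339·22) = 0.2814 m/s.
Check: Re = ρVD/μ = 1760·0.2814·0.00716/0.00339 = 1046 < 2300, so the laminar assumption holds.
Q = V·A = 0.2814·(π/4·0.00716²) = 1.133e-05 m³/s = 0.680 L/min.

Q ≈ 0.680 L/min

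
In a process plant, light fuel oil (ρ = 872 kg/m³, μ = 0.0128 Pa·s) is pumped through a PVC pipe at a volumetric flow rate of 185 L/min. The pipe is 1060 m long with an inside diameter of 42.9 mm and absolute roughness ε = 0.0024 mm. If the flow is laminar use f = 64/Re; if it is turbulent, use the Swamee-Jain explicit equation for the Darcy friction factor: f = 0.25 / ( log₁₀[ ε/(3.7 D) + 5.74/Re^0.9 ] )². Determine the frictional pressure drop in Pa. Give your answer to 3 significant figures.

ΔP ≈ 1.74×10^6 Pa

Q = 185 L/min = 185/60000 = 0.003083 m³/s.
Cross-sectional area A = πD²/4 = π(0.0429)²/4 = 0.001445 m²; mean velocity V = Q/A = 0.003083/0.001445 = 2.133 m/s.
Reynolds number Re = ρVD/μ = 872 · 2.133 · 0.0429 / 0.0128 = 6234.
Re > 4000 → turbulent. Relative roughness ε/D = 2.4e-06/0.0429 = 5.59e-05. Swamee-Jain: f = 0.25/(log₁₀[5.59e-05/3.7 + 5.74/6234^0.9])² = 0.25/(log₁₀[1.51e-05 + 0.00221])² = 0.25/(-2.653)² = 0.03551.
Darcy-Weisbach: ΔP = f(L/D)(ρV²/2) = 0.03551·(1060/0.0429)·(872·2.133²/2) = 0.03551·2.471e+04·1984 = 1.741e+06 Pa.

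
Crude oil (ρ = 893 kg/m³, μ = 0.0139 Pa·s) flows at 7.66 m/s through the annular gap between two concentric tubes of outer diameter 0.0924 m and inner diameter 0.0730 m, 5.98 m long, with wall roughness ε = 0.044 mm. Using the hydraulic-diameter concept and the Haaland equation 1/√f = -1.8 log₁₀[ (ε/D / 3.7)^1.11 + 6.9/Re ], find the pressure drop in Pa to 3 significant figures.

ΔP ≈ 276000 Pa

Hydraulic diameter D_h = 4A/P = D_o - D_i = 0.0924 - 0.073 = 0.0194 m.
Re = ρVD_h/μ = 893·7.66·0.0194/0.0139 = 9547.
ε/D_h = 4.4e-05/0.0194 = 0.00227; Haaland gives 1/√f = -1.8 log₁₀[0.000272+0.000723] = 5.404, so f = 0.03424.
ΔP = f(L/D_h)(ρV²/2) = 0.03424·5.98/0.0194·2.62e+04 = 2.765e+05 Pa.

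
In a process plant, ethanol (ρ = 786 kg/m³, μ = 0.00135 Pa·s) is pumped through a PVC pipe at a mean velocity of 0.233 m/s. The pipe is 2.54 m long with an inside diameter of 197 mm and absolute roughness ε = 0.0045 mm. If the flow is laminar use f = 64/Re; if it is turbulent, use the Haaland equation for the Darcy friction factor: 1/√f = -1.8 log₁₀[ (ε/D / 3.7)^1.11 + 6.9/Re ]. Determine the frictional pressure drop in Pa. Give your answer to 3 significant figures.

ΔP ≈ 6.61 Pa

Reynolds number Re = ρVD/μ = 786 · 0.233 · 0.197 / 0.00135 = 2.672e+04.
Re > 4000 → turbulent. Relative roughness ε/D = 4.5e-06/0.197 = 2.28e-05. Haaland: 1/√f = -1.8 log₁₀[(2.28e-05/3.7)^1.11 + 6.9/2.672e+04] = -1.8 log₁₀[1.65e-06 + 0.000258] = 6.454, so f = 0.02401.
Darcy-Weisbach: ΔP = f(L/D)(ρV²/2) = 0.02401·(2.54/0.197)·(786·0.233²/2) = 0.02401·12.89·21.34 = 6.605 Pa.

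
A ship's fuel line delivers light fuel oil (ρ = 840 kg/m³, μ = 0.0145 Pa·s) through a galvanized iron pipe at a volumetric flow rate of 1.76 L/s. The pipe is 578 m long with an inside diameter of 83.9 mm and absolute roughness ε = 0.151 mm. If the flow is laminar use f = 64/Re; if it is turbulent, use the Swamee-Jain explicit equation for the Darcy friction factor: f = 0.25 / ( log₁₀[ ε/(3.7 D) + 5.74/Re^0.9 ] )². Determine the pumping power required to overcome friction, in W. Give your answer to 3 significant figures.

Q = 1.76 L/s = 1.76/1000 = 0.00176 m³/s.
Cross-sectional area A = πD²/4 = π(0.0839)²/4 = 0.005529 m²; mean velocity V = Q/A = 0.00176/0.005529 = 0.3183 m/s.
Reynolds number Re = ρVD/μ = 840 · 0.3183 · 0.0839 / 0.0145 = 1547.
Re < 2300 → laminar flow, so f = 64/Re = 64/1547 = 0.04136 (the turbulent correlation is not needed).
Darcy-Weisbach: ΔP = f(L/D)(ρV²/2) = 0.04136·(578/0.0839)·(840·0.3183²/2) = 0.04136·6889·42.56 = 1.213e+04 Pa.
Pumping power P = QΔP = 0.00176·1.213e+04 = 21.35 W = 21.3 W.

P ≈ 21.3 W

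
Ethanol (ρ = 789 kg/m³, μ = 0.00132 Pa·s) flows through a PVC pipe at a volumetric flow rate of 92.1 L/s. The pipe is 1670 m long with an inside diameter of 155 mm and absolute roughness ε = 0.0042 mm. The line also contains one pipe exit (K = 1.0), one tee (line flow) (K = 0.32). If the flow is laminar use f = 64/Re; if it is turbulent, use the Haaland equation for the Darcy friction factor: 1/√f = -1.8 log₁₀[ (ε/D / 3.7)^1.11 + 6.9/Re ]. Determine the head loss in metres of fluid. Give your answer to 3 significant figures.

h_f ≈ 180 m

Q = 92.1 L/s = 92.1/1000 = 0.0921 m³/s.
Cross-sectional area A = πD²/4 = π(0.155)²/4 = 0.01887 m²; mean velocity V = Q/A = 0.0921/0.01887 = 4.881 m/s.
Reynolds number Re = ρVD/μ = 789 · 4.881 · 0.155 / 0.00132 = 4.522e+05.
Re > 4000 → turbulent. Relative roughness ε/D = 4.2e-06/0.155 = 2.71e-05. Haaland: 1/√f = -1.8 log₁₀[(2.71e-05/3.7)^1.11 + 6.9/4.522e+05] = -1.8 log₁₀[1.99e-06 + 1.53e-05] = 8.574, so f = 0.0136.
Total minor-loss coefficient ΣK = 1·1 + 1·0.32 = 1.32.
ΔP = [f·L/D + ΣK]·(ρV²/2) = [0.0136·1670/0.155 + 1.32]·(789·4.881²/2) = [146.6 + 1.32]·9399 = 1.39e+06 Pa.
Head loss h_f = ΔP/(ρg) = 1.39e+06/(789·9.81) = 180 m.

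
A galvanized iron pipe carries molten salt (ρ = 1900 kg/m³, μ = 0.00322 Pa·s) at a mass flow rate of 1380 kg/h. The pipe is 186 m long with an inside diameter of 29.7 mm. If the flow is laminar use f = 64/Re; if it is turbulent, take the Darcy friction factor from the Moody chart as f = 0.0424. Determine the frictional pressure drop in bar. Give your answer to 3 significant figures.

ΔP ≈ 0.214 bar

ṁ = 1380 kg/h = 1380/3600 = 0.3833 kg/s.
A = πD²/4 = π(0.0297)²/4 = 0.0006928 m²; mean velocity V = ṁ/(ρA) = 0.3833/(1900 · 0.0006928) = 0.2912 m/s.
Reynolds number Re = ρVD/μ = 1900 · 0.2912 · 0.0297 / 0.00322 = 5104.
Re > 4000 → turbulent; use the Moody-chart value f = 0.0424.
Darcy-Weisbach: ΔP = f(L/D)(ρV²/2) = 0.0424·(186/0.0297)·(1900·0.2912²/2) = 0.0424·6263·80.57 = 2.139e+04 Pa.
ΔP = 2.139e+04 Pa = 0.214 bar.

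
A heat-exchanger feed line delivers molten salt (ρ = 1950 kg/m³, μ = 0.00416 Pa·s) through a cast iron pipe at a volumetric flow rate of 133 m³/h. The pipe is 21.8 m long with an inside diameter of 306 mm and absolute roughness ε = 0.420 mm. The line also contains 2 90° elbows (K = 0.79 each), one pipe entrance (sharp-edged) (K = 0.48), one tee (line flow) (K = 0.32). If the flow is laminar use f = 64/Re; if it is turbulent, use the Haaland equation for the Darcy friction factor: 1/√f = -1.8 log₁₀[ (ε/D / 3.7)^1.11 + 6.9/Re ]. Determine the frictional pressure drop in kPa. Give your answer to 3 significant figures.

ΔP ≈ 1.00 kPa

Q = 133 m³/h = 133/3600 = 0.03694 m³/s.
Cross-sectional area A = πD²/4 = π(0.306)²/4 = 0.07354 m²; mean velocity V = Q/A = 0.03694/0.07354 = 0.5024 m/s.
Reynolds number Re = ρVD/μ = 1950 · 0.5024 · 0.306 / 0.00416 = 7.206e+04.
Re > 4000 → turbulent. Relative roughness ε/D = 0.00042/0.306 = 0.00137. Haaland: 1/√f = -1.8 log₁₀[(0.00137/3.7)^1.11 + 6.9/7.206e+04] = -1.8 log₁₀[0.000156 + 9.58e-05] = 6.48, so f = 0.02382.
Total minor-loss coefficient ΣK = 2·0.79 + 1·0.48 + 1·0.32 = 2.38.
ΔP = [f·L/D + ΣK]·(ρV²/2) = [0.02382·21.8/0.306 + 2.38]·(1950·0.5024²/2) = [1.697 + 2.38]·246.1 = 1003 Pa.
ΔP = 1003 Pa = 1.00 kPa.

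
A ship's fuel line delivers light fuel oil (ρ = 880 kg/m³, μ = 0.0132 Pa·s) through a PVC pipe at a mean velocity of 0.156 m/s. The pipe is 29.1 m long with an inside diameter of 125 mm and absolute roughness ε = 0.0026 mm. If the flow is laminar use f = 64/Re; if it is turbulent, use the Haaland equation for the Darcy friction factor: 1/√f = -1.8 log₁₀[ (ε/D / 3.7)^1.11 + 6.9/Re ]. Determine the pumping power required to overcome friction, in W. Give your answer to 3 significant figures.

P ≈ 0.235 W

Reynolds number Re = ρVD/μ = 880 · 0.156 · 0.125 / 0.0132 = 1300.
Re < 2300 → laminar flow, so f = 64/Re = 64/1300 = 0.04923 (the turbulent correlation is not needed).
Darcy-Weisbach: ΔP = f(L/D)(ρV²/2) = 0.04923·(29.1/0.125)·(880·0.156²/2) = 0.04923·232.8·10.71 = 122.7 Pa.
Q = V·A = 0.156·0.01227 = 0.001914 m³/s.
Pumping power P = QΔP = 0.001914·122.7 = 0.2349 W = 0.235 W.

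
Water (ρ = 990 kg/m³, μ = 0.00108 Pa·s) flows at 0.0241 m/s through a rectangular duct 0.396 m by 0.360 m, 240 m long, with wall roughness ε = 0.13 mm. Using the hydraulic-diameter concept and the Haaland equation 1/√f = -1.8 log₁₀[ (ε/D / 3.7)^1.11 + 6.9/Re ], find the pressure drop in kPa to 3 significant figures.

ΔP ≈ 0.00601 kPa

Hydraulic diameter D_h = 4A/P = 4·(0.396·0.36)/(2·(0.396+0.36)) = 0.5702/1.512 = 0.3771 m.
Re = ρVD_h/μ = 990·0.0241·0.3771/0.00108 = 8332.
ε/D_h = 0.00013/0.3771 = 0.000345; Haaland gives 1/√f = -1.8 log₁₀[3.36e-05+0.000828] = 5.516, so f = 0.03286.
ΔP = f(L/D_h)(ρV²/2) = 0.03286·240/0.3771·0.2875 = 6.012 Pa.
ΔP = 0.00601 kPa.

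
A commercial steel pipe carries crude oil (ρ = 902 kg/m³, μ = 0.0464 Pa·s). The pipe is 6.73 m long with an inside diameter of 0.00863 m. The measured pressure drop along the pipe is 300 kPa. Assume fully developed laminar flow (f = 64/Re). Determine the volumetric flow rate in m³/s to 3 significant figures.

Q ≈ 1.31×10^-4 m³/s

For laminar flow, f = 64/Re with Re = ρVD/μ, so Darcy-Weisbach reduces to ΔP = 32μLV/D². Solving for V: V = ΔP·D²/(32μL) = 3e+05·(0.00863)²/(32·0.0464·6.73) = 2.236 m/s.
Check: Re = ρVD/μ = 902·2.236·0.00863/0.0464 = 375.1 < 2300, so the laminar assumption holds.
Q = V·A = 2.236·(π/4·0.00863²) = 0.0001308 m³/s = 1.31×10^-4 m³/s.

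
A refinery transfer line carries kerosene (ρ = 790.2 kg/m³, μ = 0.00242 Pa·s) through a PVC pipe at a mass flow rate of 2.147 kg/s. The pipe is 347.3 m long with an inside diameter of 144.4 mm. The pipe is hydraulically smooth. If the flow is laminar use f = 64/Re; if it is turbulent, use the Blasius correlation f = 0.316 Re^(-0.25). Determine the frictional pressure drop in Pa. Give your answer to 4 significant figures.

ΔP ≈ 878.9 Pa

A = πD²/4 = π(0.1444)²/4 = 0.01638 m²; mean velocity V = ṁ/(ρA) = 2.147/(790.2 · 0.01638) = 0.1659 m/s.
Reynolds number Re = ρVD/μ = 790.2 · 0.1659 · 0.1444 / 0.00242 = 7823.
Re > 4000 → turbulent. Smooth-pipe (Blasius): f = 0.316 Re^(-0.25) = 0.316/(7823)^0.25 = 0.0336.
Darcy-Weisbach: ΔP = f(L/D)(ρV²/2) = 0.0336·(347.3/0.1444)·(790.2·0.1659²/2) = 0.0336·2405·10.88 = 878.9 Pa.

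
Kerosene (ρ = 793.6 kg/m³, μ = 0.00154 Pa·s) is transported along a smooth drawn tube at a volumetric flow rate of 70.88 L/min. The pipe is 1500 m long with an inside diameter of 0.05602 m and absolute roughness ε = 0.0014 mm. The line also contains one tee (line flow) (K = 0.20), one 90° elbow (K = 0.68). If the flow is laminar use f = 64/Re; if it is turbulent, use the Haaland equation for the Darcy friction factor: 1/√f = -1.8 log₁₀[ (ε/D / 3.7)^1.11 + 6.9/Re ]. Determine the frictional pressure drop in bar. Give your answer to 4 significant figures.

Q = 70.88 L/min = 70.88/60000 = 0.001181 m³/s.
Cross-sectional area A = πD²/4 = π(0.05602)²/4 = 0.002465 m²; mean velocity V = Q/A = 0.001181/0.002465 = 0.4793 m/s.
Reynolds number Re = ρVD/μ = 793.6 · 0.4793 · 0.05602 / 0.00154 = 1.384e+04.
Re > 4000 → turbulent. Relative roughness ε/D = 1.4e-06/0.05602 = 2.5e-05. Haaland: 1/√f = -1.8 log₁₀[(2.5e-05/3.7)^1.11 + 6.9/1.384e+04] = -1.8 log₁₀[1.82e-06 + 0.000499] = 5.941, so f = 0.02833.
Total minor-loss coefficient ΣK = 1·0.2 + 1·0.68 = 0.88.
ΔP = [f·L/D + ΣK]·(ρV²/2) = [0.02833·1500/0.05602 + 0.88]·(793.6·0.4793²/2) = [758.6 + 0.88]·91.15 = 6.923e+04 Pa.
ΔP = 6.923e+04 Pa = 0.6923 bar.

ΔP ≈ 0.6923 bar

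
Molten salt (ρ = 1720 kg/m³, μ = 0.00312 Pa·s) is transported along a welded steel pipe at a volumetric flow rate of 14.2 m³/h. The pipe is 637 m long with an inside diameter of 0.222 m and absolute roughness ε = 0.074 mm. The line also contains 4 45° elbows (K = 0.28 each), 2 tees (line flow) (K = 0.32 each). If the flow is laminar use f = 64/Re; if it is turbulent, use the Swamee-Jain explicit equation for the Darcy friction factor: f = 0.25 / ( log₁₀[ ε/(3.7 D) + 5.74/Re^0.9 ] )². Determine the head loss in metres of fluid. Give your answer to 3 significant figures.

h_f ≈ 0.0462 m

Q = 14.2 m³/h = 14.2/3600 = 0.003944 m³/s.
Cross-sectional area A = πD²/4 = π(0.222)²/4 = 0.03871 m²; mean velocity V = Q/A = 0.003944/0.03871 = 0.1019 m/s.
Reynolds number Re = ρVD/μ = 1720 · 0.1019 · 0.222 / 0.00312 = 1.247e+04.
Re > 4000 → turbulent. Relative roughness ε/D = 7.4e-05/0.222 = 0.000333. Swamee-Jain: f = 0.25/(log₁₀[0.000333/3.7 + 5.74/1.247e+04^0.9])² = 0.25/(log₁₀[9.01e-05 + 0.00118])² = 0.25/(-2.896)² = 0.02982.
Total minor-loss coefficient ΣK = 4·0.28 + 2·0.32 = 1.76.
ΔP = [f·L/D + ΣK]·(ρV²/2) = [0.02982·637/0.222 + 1.76]·(1720·0.1019²/2) = [85.56 + 1.76]·8.931 = 779.8 Pa.
Head loss h_f = ΔP/(ρg) = 779.8/(1720·9.81) = 0.0462 m.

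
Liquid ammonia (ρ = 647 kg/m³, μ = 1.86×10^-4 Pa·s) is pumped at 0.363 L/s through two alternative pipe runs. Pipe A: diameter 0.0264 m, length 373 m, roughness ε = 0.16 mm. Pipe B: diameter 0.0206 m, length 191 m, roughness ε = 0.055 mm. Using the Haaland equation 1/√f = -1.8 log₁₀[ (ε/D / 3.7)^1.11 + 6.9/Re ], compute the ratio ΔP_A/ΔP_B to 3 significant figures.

ΔP_A/ΔP_B ≈ 0.702

Pipe A: V = Q/A = 0.000363/0.0005474 = 0.6631 m/s; Re = 6.09e+04; ε/D = 0.00606; Haaland → f = 0.0335; ΔP_A = f(L/D)(ρV²/2) = 6.734e+04 Pa.
Pipe B: V = Q/A = 0.000363/0.0003333 = 1.089 m/s; Re = 7.804e+04; ε/D = 0.00267; Haaland → f = 0.02697; ΔP_B = f(L/D)(ρV²/2) = 9.595e+04 Pa.
ΔP_A/ΔP_B = 6.734e+04/9.595e+04 = 0.702.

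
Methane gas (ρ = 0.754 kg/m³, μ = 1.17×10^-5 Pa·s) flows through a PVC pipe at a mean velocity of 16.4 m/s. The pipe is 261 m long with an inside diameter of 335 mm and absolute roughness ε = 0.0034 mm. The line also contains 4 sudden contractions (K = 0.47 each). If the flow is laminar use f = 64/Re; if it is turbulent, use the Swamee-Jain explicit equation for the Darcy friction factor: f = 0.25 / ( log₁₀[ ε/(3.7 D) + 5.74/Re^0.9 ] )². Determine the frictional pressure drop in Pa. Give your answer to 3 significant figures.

Reynolds number Re = ρVD/μ = 0.754 · 16.4 · 0.335 / 1.17e-05 = 3.541e+05.
Re > 4000 → turbulent. Relative roughness ε/D = 3.4e-06/0.335 = 1.01e-05. Swamee-Jain: f = 0.25/(log₁₀[1.01e-05/3.7 + 5.74/3.541e+05^0.9])² = 0.25/(log₁₀[2.74e-06 + 5.82e-05])² = 0.25/(-4.215)² = 0.01407.
Total minor-loss coefficient ΣK = 4·0.47 = 1.88.
ΔP = [f·L/D + ΣK]·(ρV²/2) = [0.01407·261/0.335 + 1.88]·(0.754·16.4²/2) = [10.96 + 1.88]·101.4 = 1302 Pa.

ΔP ≈ 1300 Pa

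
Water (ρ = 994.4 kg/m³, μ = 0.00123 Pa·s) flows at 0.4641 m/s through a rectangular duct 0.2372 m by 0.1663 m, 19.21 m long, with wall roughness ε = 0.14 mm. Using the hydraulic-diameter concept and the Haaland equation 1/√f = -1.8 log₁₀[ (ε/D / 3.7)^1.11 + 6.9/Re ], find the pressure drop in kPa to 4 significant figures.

ΔP ≈ 0.2284 kPa

Hydraulic diameter D_h = 4A/P = 4·(0.2372·0.1663)/(2·(0.2372+0.1663)) = 0.1578/0.807 = 0.1955 m.
Re = ρVD_h/μ = 994.4·0.4641·0.1955/0.00123 = 7.336e+04.
ε/D_h = 0.00014/0.1955 = 0.000716; Haaland gives 1/√f = -1.8 log₁₀[7.56e-05+9.41e-05] = 6.787, so f = 0.02171.
ΔP = f(L/D_h)(ρV²/2) = 0.02171·19.21/0.1955·107.1 = 228.4 Pa.
ΔP = 0.2284 kPa.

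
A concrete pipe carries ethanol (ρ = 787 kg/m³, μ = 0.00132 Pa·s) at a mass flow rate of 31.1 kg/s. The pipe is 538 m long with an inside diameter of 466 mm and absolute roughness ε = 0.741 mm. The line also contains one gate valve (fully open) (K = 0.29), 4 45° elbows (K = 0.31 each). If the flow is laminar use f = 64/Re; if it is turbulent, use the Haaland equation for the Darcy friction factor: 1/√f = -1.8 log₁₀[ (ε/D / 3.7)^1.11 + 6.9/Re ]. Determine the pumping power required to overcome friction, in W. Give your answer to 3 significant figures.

A = πD²/4 = π(0.466)²/4 = 0.1706 m²; mean velocity V = ṁ/(ρA) = 31.1/(787 · 0.1706) = 0.2317 m/s.
Reynolds number Re = ρVD/μ = 787 · 0.2317 · 0.466 / 0.00132 = 6.437e+04.
Re > 4000 → turbulent. Relative roughness ε/D = 0.000741/0.466 = 0.00159. Haaland: 1/√f = -1.8 log₁₀[(0.00159/3.7)^1.11 + 6.9/6.437e+04] = -1.8 log₁₀[0.000183 + 0.000107] = 6.367, so f = 0.02467.
Total minor-loss coefficient ΣK = 1·0.29 + 4·0.31 = 1.53.
ΔP = [f·L/D + ΣK]·(ρV²/2) = [0.02467·538/0.466 + 1.53]·(787·0.2317²/2) = [28.48 + 1.53]·21.12 = 634 Pa.
Q = ṁ/ρ = 31.1/787 = 0.03952 m³/s.
Pumping power P = QΔP = 0.03952·634 = 25.05 W = 25.1 W.

P ≈ 25.1 W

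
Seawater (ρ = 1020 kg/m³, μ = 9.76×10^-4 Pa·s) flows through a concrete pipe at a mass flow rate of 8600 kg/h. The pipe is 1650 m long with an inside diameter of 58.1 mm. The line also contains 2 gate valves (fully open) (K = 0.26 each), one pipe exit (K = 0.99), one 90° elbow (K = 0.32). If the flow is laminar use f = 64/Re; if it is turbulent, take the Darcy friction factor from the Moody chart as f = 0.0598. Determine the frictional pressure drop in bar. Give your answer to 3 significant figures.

ΔP ≈ 6.77 bar

ṁ = 8600 kg/h = 8600/3600 = 2.389 kg/s.
A = πD²/4 = π(0.0581)²/4 = 0.002651 m²; mean velocity V = ṁ/(ρA) = 2.389/(1020 · 0.002651) = 0.8834 m/s.
Reynolds number Re = ρVD/μ = 1020 · 0.8834 · 0.0581 / 0.000976 = 5.364e+04.
Re > 4000 → turbulent; use the Moody-chart value f = 0.0598.
Total minor-loss coefficient ΣK = 2·0.26 + 1·0.99 + 1·0.32 = 1.83.
ΔP = [f·L/D + ΣK]·(ρV²/2) = [0.0598·1650/0.0581 + 1.83]·(1020·0.8834²/2) = [1698 + 1.83]·398 = 6.766e+05 Pa.
ΔP = 6.766e+05 Pa = 6.77 bar.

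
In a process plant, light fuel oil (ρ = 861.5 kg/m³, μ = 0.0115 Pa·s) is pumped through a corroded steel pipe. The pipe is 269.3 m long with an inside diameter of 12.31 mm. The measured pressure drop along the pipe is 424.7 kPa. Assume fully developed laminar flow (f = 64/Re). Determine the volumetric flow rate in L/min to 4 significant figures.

Q ≈ 4.637 L/min

For laminar flow, f = 64/Re with Re = ρVD/μ, so Darcy-Weisbach reduces to ΔP = 32μLV/D². Solving for V: V = ΔP·D²/(32μL) = 4.247e+05·(0.01231)²/(32·0.0115·269.3) = 0.6494 m/s.
Check: Re = ρVD/μ = 861.5·0.6494·0.01231/0.0115 = 598.9 < 2300, so the laminar assumption holds.
Q = V·A = 0.6494·(π/4·0.01231²) = 7.729e-05 m³/s = 4.637 L/min.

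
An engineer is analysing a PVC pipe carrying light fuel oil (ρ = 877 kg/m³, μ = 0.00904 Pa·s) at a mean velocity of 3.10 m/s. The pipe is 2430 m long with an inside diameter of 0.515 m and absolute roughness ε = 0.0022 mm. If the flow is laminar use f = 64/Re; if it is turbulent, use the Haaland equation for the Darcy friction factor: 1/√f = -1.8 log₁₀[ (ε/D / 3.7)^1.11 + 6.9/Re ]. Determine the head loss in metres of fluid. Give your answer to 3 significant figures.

h_f ≈ 37.7 m

Reynolds number Re = ρVD/μ = 877 · 3.1 · 0.515 / 0.00904 = 1.549e+05.
Re > 4000 → turbulent. Relative roughness ε/D = 2.2e-06/0.515 = 4.27e-06. Haaland: 1/√f = -1.8 log₁₀[(4.27e-06/3.7)^1.11 + 6.9/1.549e+05] = -1.8 log₁₀[2.57e-07 + 4.46e-05] = 7.828, so f = 0.01632.
Darcy-Weisbach: ΔP = f(L/D)(ρV²/2) = 0.01632·(2430/0.515)·(877·3.1²/2) = 0.01632·4718·4214 = 3.245e+05 Pa.
Head loss h_f = ΔP/(ρg) = 3.245e+05/(877·9.81) = 37.7 m.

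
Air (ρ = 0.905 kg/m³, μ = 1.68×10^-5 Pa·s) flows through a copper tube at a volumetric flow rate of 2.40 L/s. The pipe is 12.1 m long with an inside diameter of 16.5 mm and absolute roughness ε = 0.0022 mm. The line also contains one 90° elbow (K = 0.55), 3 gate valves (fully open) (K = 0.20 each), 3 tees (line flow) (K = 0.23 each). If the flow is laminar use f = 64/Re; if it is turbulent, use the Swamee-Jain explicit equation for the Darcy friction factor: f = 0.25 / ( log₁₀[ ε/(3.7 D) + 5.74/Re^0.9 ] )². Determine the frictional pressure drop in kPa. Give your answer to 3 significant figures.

Q = 2.40 L/s = 2.40/1000 = 0.0024 m³/s.
Cross-sectional area A = πD²/4 = π(0.0165)²/4 = 0.0002138 m²; mean velocity V = Q/A = 0.0024/0.0002138 = 11.22 m/s.
Reynolds number Re = ρVD/μ = 0.905 · 11.22 · 0.0165 / 1.68e-05 = 9976.
Re > 4000 → turbulent. Relative roughness ε/D = 2.2e-06/0.0165 = 0.000133. Swamee-Jain: f = 0.25/(log₁₀[0.000133/3.7 + 5.74/9976^0.9])² = 0.25/(log₁₀[3.6e-05 + 0.00144])² = 0.25/(-2.829)² = 0.03123.
Total minor-loss coefficient ΣK = 1·0.55 + 3·0.2 + 3·0.23 = 1.84.
ΔP = [f·L/D + ΣK]·(ρV²/2) = [0.03123·12.1/0.0165 + 1.84]·(0.905·11.22²/2) = [22.9 + 1.84]·57.01 = 1410 Pa.
ΔP = 1410 Pa = 1.41 kPa.

ΔP ≈ 1.41 kPa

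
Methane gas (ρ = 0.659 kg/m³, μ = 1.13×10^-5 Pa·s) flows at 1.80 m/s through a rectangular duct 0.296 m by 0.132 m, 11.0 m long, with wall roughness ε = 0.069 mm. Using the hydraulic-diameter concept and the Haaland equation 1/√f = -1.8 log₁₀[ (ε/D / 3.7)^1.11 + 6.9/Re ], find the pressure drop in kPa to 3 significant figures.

ΔP ≈ 0.00172 kPa

Hydraulic diameter D_h = 4A/P = 4·(0.296·0.132)/(2·(0.296+0.132)) = 0.1563/0.856 = 0.1826 m.
Re = ρVD_h/μ = 0.659·1.8·0.1826/1.13e-05 = 1.917e+04.
ε/D_h = 6.9e-05/0.1826 = 0.000378; Haaland gives 1/√f = -1.8 log₁₀[3.72e-05+0.00036] = 6.122, so f = 0.02668.
ΔP = f(L/D_h)(ρV²/2) = 0.02668·11/0.1826·1.068 = 1.716 Pa.
ΔP = 0.00172 kPa.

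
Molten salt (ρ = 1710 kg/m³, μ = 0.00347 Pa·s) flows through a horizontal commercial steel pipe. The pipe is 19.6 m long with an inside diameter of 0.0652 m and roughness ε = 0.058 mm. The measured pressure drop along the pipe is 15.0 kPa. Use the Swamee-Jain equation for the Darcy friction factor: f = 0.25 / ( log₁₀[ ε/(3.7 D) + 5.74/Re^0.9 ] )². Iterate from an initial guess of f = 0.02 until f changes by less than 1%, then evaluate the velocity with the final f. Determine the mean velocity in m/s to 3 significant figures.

Rearranging Darcy-Weisbach: V = √(2·ΔP·D/(f·L·ρ)). With ε/D = 5.8e-05/0.0652 = 0.00089, iterate starting from f = 0.02:
  f = 0.02 → V = √(2·1.5e+04·0.0652/(0.02·19.6·1710)) = 1.708 m/s; Re = ρVD/μ = 5.489e+04; f → 0.02355
  f = 0.02355 → V = 1.574 m/s; Re = 5.058e+04; f → 0.02382
  f = 0.02382 → V = 1.565 m/s; Re = 5.03e+04; f → 0.02384
Converged (Δf/f < 1%). With the final f = 0.02384: V = √(2·1.5e+04·0.0652/(0.02384·19.6·1710)) = 1.565 m/s.

V ≈ 1.56 m/s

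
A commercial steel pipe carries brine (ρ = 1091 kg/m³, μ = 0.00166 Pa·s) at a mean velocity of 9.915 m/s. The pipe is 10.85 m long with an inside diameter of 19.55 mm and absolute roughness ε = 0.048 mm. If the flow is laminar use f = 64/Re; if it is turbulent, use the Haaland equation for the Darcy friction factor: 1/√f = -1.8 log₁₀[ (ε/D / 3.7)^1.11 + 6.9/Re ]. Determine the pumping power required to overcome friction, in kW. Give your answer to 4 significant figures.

Reynolds number Re = ρVD/μ = 1091 · 9.915 · 0.01955 / 0.00166 = 1.274e+05.
Re > 4000 → turbulent. Relative roughness ε/D = 4.8e-05/0.01955 = 0.00246. Haaland: 1/√f = -1.8 log₁₀[(0.00246/3.7)^1.11 + 6.9/1.274e+05] = -1.8 log₁₀[0.000297 + 5.42e-05] = 6.219, so f = 0.02586.
Darcy-Weisbach: ΔP = f(L/D)(ρV²/2) = 0.02586·(10.85/0.01955)·(1091·9.915²/2) = 0.02586·555·5.363e+04 = 7.696e+05 Pa.
Q = V·A = 9.915·0.0003002 = 0.002976 m³/s.
Pumping power P = QΔP = 0.002976·7.696e+05 = 2290.5 W = 2.290 kW.

P ≈ 2.290 kW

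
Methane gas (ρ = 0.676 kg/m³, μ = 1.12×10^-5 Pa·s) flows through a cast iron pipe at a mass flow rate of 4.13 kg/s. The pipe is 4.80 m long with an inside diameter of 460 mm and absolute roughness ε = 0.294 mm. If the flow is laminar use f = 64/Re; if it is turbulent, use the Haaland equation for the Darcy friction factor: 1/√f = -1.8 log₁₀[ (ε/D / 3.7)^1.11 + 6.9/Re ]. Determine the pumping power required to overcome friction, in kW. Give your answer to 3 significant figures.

A = πD²/4 = π(0.46)²/4 = 0.1662 m²; mean velocity V = ṁ/(ρA) = 4.13/(0.676 · 0.1662) = 36.76 m/s.
Reynolds number Re = ρVD/μ = 0.676 · 36.76 · 0.46 / 1.12e-05 = 1.021e+06.
Re > 4000 → turbulent. Relative roughness ε/D = 0.000294/0.46 = 0.000639. Haaland: 1/√f = -1.8 log₁₀[(0.000639/3.7)^1.11 + 6.9/1.021e+06] = -1.8 log₁₀[6.66e-05 + 6.76e-06] = 7.442, so f = 0.01806.
Darcy-Weisbach: ΔP = f(L/D)(ρV²/2) = 0.01806·(4.8/0.46)·(0.676·36.76²/2) = 0.01806·10.43·456.8 = 86.06 Pa.
Q = ṁ/ρ = 4.13/0.676 = 6.109 m³/s.
Pumping power P = QΔP = 6.109·86.06 = 525.8 W = 0.526 kW.

P ≈ 0.526 kW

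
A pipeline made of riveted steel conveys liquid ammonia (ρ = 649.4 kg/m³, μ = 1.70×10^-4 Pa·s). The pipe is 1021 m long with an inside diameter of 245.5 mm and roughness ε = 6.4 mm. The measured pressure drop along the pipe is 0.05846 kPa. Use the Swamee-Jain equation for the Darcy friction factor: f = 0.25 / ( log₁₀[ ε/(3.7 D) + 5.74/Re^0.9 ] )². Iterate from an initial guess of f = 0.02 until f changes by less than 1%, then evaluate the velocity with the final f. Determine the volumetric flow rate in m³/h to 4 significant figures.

Q ≈ 4.745 m³/h

Rearranging Darcy-Weisbach: V = √(2·ΔP·D/(f·L·ρ)). With ε/D = 0.0064/0.2455 = 0.0261, iterate starting from f = 0.02:
  f = 0.02 → V = √(2·58.46·0.2455/(0.02·1021·649.4)) = 0.04652 m/s; Re = ρVD/μ = 4.363e+04; f → 0.05515
  f = 0.05515 → V = 0.02802 m/s; Re = 2.627e+04; f → 0.05582
  f = 0.05582 → V = 0.02785 m/s; Re = 2.612e+04; f → 0.05583
Converged (Δf/f < 1%). With the final f = 0.05583: V = √(2·58.46·0.2455/(0.05583·1021·649.4)) = 0.02785 m/s.
Q = V·A = 0.02785·(π/4·0.2455²) = 0.001318 m³/s = 4.745 m³/h.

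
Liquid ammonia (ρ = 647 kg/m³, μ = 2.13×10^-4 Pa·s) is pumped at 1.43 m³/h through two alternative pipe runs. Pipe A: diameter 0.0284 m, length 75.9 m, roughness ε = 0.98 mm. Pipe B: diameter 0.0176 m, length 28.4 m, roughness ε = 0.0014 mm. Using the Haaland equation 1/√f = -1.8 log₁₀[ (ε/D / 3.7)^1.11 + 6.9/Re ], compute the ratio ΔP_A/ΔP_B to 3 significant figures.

Pipe A: V = Q/A = 0.0003972/0.0006335 = 0.6271 m/s; Re = 5.409e+04; ε/D = 0.0345; Haaland → f = 0.0613; ΔP_A = f(L/D)(ρV²/2) = 2.084e+04 Pa.
Pipe B: V = Q/A = 0.0003972/0.0002433 = 1.633 m/s; Re = 8.729e+04; ε/D = 7.95e-05; Haaland → f = 0.01866; ΔP_B = f(L/D)(ρV²/2) = 2.596e+04 Pa.
ΔP_A/ΔP_B = 2.084e+04/2.596e+04 = 0.803.

ΔP_A/ΔP_B ≈ 0.803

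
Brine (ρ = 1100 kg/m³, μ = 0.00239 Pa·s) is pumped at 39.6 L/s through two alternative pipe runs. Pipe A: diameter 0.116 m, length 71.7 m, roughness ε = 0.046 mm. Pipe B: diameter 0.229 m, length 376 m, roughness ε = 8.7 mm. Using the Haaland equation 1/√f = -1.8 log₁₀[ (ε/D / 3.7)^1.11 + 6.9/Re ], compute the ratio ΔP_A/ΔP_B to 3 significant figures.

Pipe A: V = Q/A = 0.0396/0.01057 = 3.747 m/s; Re = 2.001e+05; ε/D = 0.000397; Haaland → f = 0.01807; ΔP_A = f(L/D)(ρV²/2) = 8.626e+04 Pa.
Pipe B: V = Q/A = 0.0396/0.04119 = 0.9615 m/s; Re = 1.013e+05; ε/D = 0.038; Haaland → f = 0.06362; ΔP_B = f(L/D)(ρV²/2) = 5.311e+04 Pa.
ΔP_A/ΔP_B = 8.626e+04/5.311e+04 = 1.62.

ΔP_A/ΔP_B ≈ 1.62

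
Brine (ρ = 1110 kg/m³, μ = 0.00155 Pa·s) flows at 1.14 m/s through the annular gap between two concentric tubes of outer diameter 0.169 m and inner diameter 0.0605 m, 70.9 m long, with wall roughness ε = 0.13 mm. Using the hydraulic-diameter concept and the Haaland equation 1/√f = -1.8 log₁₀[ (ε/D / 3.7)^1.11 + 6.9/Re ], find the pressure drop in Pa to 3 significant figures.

Hydraulic diameter D_h = 4A/P = D_o - D_i = 0.169 - 0.0605 = 0.1085 m.
Re = ρVD_h/μ = 1110·1.14·0.1085/0.00155 = 8.858e+04.
ε/D_h = 0.00013/0.1085 = 0.0012; Haaland gives 1/√f = -1.8 log₁₀[0.000134+7.79e-05] = 6.614, so f = 0.02286.
ΔP = f(L/D_h)(ρV²/2) = 0.02286·70.9/0.1085·721.3 = 1.078e+04 Pa.

ΔP ≈ 10800 Pa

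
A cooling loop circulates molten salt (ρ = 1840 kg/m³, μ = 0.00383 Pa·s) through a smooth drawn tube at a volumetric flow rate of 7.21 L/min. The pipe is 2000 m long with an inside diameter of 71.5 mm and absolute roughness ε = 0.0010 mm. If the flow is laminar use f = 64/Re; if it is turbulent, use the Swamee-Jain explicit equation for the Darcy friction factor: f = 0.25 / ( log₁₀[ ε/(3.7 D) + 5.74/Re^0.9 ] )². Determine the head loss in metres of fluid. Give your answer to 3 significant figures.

Q = 7.21 L/min = 7.21/60000 = 0.0001202 m³/s.
Cross-sectional area A = πD²/4 = π(0.0715)²/4 = 0.004015 m²; mean velocity V = Q/A = 0.0001202/0.004015 = 0.02993 m/s.
Reynolds number Re = ρVD/μ = 1840 · 0.02993 · 0.0715 / 0.00383 = 1028.
Re < 2300 → laminar flow, so f = 64/Re = 64/1028 = 0.06225 (the turbulent correlation is not needed).
Darcy-Weisbach: ΔP = f(L/D)(ρV²/2) = 0.06225·(2000/0.0715)·(1840·0.02993²/2) = 0.06225·2.797e+04·0.824 = 1435 Pa.
Head loss h_f = ΔP/(ρg) = 1435/(1840·9.81) = 0.0795 m.

h_f ≈ 0.0795 m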